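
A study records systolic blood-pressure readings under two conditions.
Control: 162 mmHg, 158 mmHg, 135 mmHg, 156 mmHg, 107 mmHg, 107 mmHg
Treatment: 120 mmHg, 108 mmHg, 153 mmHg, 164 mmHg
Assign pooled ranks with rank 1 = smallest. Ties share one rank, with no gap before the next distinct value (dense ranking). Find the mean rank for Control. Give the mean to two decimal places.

Sorted (ascending): 107, 107, 108, 120, 135, 153, 156, 158, 162, 164
The 2 values of 107 share dense rank 1.
Remaining distinct values take the next consecutive integers.
Control values → pooled ranks: 162→8, 158→7, 135→4, 156→6, 107→1, 107→1
Mean rank = (8 + 7 + 4 + 6 + 1 + 1) / 6 = 4.50

4.50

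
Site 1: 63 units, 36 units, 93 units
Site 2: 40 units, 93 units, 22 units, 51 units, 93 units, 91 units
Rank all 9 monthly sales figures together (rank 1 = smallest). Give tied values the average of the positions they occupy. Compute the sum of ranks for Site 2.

30

Sorted (ascending): 22, 36, 40, 51, 63, 91, 93, 93, 93
The 3 values of 93 occupy positions 7–9 → average rank 8.
Site 2 values → pooled ranks: 40→3, 93→8, 22→1, 51→4, 93→8, 91→6
Rank sum = 3 + 8 + 1 + 4 + 8 + 6 = 30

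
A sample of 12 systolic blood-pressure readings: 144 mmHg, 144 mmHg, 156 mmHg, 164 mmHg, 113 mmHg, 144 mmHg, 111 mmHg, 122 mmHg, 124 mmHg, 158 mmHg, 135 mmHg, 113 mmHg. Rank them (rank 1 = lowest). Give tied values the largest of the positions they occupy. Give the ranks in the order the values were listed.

9, 9, 10, 12, 3, 9, 1, 4, 5, 11, 6, 3

Sorted (ascending): 111, 113, 113, 122, 124, 135, 144, 144, 144, 156, 158, 164
The 2 values of 113 occupy positions 2–3 → each gets rank 3.
The 3 values of 144 occupy positions 7–9 → each gets rank 9.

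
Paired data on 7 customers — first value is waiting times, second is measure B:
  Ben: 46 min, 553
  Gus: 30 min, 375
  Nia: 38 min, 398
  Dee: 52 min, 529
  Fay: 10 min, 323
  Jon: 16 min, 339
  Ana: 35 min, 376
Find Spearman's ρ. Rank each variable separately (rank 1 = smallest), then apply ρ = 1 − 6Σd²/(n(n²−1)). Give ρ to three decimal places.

Ranks of variable 1: 6, 3, 5, 7, 1, 2, 4
Ranks of variable 2: 7, 3, 5, 6, 1, 2, 4
d = r₁ − r₂: -1, 0, 0, 1, 0, 0, 0
d²: 1, 0, 0, 1, 0, 0, 0; Σd² = 2
ρ = 1 − 6·2/(7·48) = 1 − 12/336 = 0.964

0.964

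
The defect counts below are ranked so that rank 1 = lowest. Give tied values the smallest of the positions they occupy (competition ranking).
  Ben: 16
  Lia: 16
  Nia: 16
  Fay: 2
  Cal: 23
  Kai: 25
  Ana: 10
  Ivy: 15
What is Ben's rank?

4

Sorted (ascending): 2, 10, 15, 16, 16, 16, 23, 25
The 3 values of 16 occupy positions 4–6 → each gets rank 4.
Ben has value 16 → rank 4.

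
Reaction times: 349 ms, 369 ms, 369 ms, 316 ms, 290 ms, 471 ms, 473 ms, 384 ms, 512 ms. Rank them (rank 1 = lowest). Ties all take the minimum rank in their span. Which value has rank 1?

290

Sorted (ascending): 290, 316, 349, 369, 369, 384, 471, 473, 512
The 2 values of 369 occupy positions 4–5 → each gets rank 4.
Rank 1 → value 290.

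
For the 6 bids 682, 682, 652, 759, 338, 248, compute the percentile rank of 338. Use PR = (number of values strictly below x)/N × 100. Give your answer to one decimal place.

16.7

N = 6.
Strictly below 338: 1. Equal to 338: 1.
PR = 1/6 × 100 = 16.7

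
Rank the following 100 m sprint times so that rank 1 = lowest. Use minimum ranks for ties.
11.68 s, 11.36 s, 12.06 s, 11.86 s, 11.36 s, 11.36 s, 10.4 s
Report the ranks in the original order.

5, 2, 7, 6, 2, 2, 1

Sorted (ascending): 10.4, 11.36, 11.36, 11.36, 11.68, 11.86, 12.06
The 3 values of 11.36 occupy positions 2–4 → each gets rank 2.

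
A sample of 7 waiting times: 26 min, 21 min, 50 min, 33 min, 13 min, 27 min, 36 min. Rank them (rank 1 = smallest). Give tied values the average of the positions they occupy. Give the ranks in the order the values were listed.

3, 2, 7, 5, 1, 4, 6

Sorted (ascending): 13, 21, 26, 27, 33, 36, 50
No ties — each value takes its position as its rank.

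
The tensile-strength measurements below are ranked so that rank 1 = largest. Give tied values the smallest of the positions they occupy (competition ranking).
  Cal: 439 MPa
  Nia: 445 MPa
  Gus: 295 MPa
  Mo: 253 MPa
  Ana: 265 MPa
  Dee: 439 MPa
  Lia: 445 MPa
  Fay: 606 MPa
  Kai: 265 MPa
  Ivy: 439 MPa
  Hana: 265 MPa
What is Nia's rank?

2

Sorted (descending): 606, 445, 445, 439, 439, 439, 295, 265, 265, 265, 253
The 2 values of 445 occupy positions 2–3 → each gets rank 2.
The 3 values of 439 occupy positions 4–6 → each gets rank 4.
The 3 values of 265 occupy positions 8–10 → each gets rank 8.
Nia has value 445 MPa → rank 2.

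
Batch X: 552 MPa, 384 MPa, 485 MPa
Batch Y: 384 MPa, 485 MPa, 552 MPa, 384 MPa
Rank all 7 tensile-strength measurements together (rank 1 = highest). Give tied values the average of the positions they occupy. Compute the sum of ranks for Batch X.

Sorted (descending): 552, 552, 485, 485, 384, 384, 384
The 2 values of 552 occupy positions 1–2 → average rank (1+2)/2 = 1.5.
The 2 values of 485 occupy positions 3–4 → average rank (3+4)/2 = 3.5.
The 3 values of 384 occupy positions 5–7 → average rank 6.
Batch X values → pooled ranks: 552→1.5, 384→6, 485→3.5
Rank sum = 1.5 + 6 + 3.5 = 11

11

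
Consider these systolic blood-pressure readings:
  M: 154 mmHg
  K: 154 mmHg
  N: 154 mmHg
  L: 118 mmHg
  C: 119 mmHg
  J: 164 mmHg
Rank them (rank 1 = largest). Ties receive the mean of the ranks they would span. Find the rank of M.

3

Sorted (descending): 164, 154, 154, 154, 119, 118
The 3 values of 154 occupy positions 2–4 → average rank 3.
M has value 154 mmHg → rank 3.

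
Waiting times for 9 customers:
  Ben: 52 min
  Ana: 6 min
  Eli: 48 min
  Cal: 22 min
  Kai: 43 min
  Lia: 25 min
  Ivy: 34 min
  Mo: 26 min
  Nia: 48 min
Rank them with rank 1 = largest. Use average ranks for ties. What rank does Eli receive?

2.5

Sorted (descending): 52, 48, 48, 43, 34, 26, 25, 22, 6
The 2 values of 48 occupy positions 2–3 → average rank (2+3)/2 = 2.5.
Eli has value 48 min → rank 2.5.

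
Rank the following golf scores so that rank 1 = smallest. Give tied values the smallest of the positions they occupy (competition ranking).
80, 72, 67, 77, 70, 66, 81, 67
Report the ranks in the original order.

7, 5, 2, 6, 4, 1, 8, 2

Sorted (ascending): 66, 67, 67, 70, 72, 77, 80, 81
The 2 values of 67 occupy positions 2–3 → each gets rank 2.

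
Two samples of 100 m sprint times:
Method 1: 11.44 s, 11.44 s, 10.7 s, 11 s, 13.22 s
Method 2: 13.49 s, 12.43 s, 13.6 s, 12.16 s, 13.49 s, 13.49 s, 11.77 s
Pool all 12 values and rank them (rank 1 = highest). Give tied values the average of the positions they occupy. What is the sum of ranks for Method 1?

47

Sorted (descending): 13.6, 13.49, 13.49, 13.49, 13.22, 12.43, 12.16, 11.77, 11.44, 11.44, 11, 10.7
The 3 values of 13.49 occupy positions 2–4 → average rank 3.
The 2 values of 11.44 occupy positions 9–10 → average rank (9+10)/2 = 9.5.
Method 1 values → pooled ranks: 11.44→9.5, 11.44→9.5, 10.7→12, 11→11, 13.22→5
Rank sum = 9.5 + 9.5 + 12 + 11 + 5 = 47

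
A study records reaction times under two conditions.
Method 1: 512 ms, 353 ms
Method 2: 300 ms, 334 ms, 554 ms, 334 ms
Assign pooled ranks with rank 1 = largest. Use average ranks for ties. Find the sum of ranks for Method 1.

Sorted (descending): 554, 512, 353, 334, 334, 300
The 2 values of 334 occupy positions 4–5 → average rank (4+5)/2 = 4.5.
Method 1 values → pooled ranks: 512→2, 353→3
Rank sum = 2 + 3 = 5

5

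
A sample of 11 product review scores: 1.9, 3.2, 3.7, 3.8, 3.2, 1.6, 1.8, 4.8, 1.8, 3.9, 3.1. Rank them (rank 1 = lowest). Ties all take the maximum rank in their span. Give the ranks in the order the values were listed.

Sorted (ascending): 1.6, 1.8, 1.8, 1.9, 3.1, 3.2, 3.2, 3.7, 3.8, 3.9, 4.8
The 2 values of 1.8 occupy positions 2–3 → each gets rank 3.
The 2 values of 3.2 occupy positions 6–7 → each gets rank 7.

4, 7, 8, 9, 7, 1, 3, 11, 3, 10, 5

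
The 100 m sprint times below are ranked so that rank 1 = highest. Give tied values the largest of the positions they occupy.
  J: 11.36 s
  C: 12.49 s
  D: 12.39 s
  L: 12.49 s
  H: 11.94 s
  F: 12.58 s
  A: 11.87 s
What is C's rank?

3

Sorted (descending): 12.58, 12.49, 12.49, 12.39, 11.94, 11.87, 11.36
The 2 values of 12.49 occupy positions 2–3 → each gets rank 3.
C has value 12.49 s → rank 3.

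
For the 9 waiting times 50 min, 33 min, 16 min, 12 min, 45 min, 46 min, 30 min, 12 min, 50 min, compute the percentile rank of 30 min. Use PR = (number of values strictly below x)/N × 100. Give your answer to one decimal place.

N = 9.
Strictly below 30: 3. Equal to 30: 1.
PR = 3/9 × 100 = 33.3

33.3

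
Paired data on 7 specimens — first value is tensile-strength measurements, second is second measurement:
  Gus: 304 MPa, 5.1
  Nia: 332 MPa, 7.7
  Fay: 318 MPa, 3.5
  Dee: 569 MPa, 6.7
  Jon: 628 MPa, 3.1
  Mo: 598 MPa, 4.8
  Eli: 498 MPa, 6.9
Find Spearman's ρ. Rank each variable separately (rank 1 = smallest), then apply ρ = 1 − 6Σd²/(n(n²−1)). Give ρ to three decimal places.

-0.321

Ranks of variable 1: 1, 3, 2, 5, 7, 6, 4
Ranks of variable 2: 4, 7, 2, 5, 1, 3, 6
d = r₁ − r₂: -3, -4, 0, 0, 6, 3, -2
d²: 9, 16, 0, 0, 36, 9, 4; Σd² = 74
ρ = 1 − 6·74/(7·48) = 1 − 444/336 = -0.321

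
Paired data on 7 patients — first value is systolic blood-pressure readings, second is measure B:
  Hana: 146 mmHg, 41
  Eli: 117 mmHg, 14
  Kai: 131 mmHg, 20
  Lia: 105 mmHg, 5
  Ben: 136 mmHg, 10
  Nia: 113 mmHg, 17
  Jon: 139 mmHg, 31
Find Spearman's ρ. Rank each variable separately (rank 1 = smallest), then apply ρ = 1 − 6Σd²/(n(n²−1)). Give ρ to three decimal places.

Ranks of variable 1: 7, 3, 4, 1, 5, 2, 6
Ranks of variable 2: 7, 3, 5, 1, 2, 4, 6
d = r₁ − r₂: 0, 0, -1, 0, 3, -2, 0
d²: 0, 0, 1, 0, 9, 4, 0; Σd² = 14
ρ = 1 − 6·14/(7·48) = 1 − 84/336 = 0.750

0.750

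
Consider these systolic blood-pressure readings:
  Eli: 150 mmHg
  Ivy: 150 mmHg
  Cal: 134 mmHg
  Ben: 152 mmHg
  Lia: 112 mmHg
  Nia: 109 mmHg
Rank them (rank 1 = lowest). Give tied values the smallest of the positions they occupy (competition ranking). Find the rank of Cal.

Sorted (ascending): 109, 112, 134, 150, 150, 152
The 2 values of 150 occupy positions 4–5 → each gets rank 4.
Cal has value 134 mmHg → rank 3.

3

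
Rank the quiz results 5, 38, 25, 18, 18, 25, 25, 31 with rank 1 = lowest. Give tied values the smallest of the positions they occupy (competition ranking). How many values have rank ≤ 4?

6

Sorted (ascending): 5, 18, 18, 25, 25, 25, 31, 38
The 2 values of 18 occupy positions 2–3 → each gets rank 2.
The 3 values of 25 occupy positions 4–6 → each gets rank 4.
Ranks ≤ 4: {1, 2, 2, 4, 4, 4} → 6 values.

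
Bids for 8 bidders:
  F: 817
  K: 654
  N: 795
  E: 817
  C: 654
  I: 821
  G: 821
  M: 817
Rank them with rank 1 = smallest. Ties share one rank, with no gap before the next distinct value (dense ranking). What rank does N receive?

2

Sorted (ascending): 654, 654, 795, 817, 817, 817, 821, 821
The 2 values of 654 share dense rank 1.
The 3 values of 817 share dense rank 3.
The 2 values of 821 share dense rank 4.
Remaining distinct values take the next consecutive integers.
N has value 795 → rank 2.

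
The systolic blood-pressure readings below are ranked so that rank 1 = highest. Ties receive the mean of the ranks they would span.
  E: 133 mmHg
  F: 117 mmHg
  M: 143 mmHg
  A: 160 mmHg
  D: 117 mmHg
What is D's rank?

4.5

Sorted (descending): 160, 143, 133, 117, 117
The 2 values of 117 occupy positions 4–5 → average rank (4+5)/2 = 4.5.
D has value 117 mmHg → rank 4.5.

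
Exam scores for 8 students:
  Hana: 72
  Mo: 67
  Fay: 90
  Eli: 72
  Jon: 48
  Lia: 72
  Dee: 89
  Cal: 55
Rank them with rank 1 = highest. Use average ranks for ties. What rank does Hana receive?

4

Sorted (descending): 90, 89, 72, 72, 72, 67, 55, 48
The 3 values of 72 occupy positions 3–5 → average rank 4.
Hana has value 72 → rank 4.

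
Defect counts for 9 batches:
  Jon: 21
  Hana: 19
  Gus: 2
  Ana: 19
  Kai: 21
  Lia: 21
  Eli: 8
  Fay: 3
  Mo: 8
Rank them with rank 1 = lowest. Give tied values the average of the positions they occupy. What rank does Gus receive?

Sorted (ascending): 2, 3, 8, 8, 19, 19, 21, 21, 21
The 2 values of 8 occupy positions 3–4 → average rank (3+4)/2 = 3.5.
The 2 values of 19 occupy positions 5–6 → average rank (5+6)/2 = 5.5.
The 3 values of 21 occupy positions 7–9 → average rank 8.
Gus has value 2 → rank 1.

1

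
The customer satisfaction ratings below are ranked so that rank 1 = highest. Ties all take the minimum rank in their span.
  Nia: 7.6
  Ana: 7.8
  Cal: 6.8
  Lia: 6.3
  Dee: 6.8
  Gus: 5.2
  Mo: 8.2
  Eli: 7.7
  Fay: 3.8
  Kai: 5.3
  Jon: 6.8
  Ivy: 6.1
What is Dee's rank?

Sorted (descending): 8.2, 7.8, 7.7, 7.6, 6.8, 6.8, 6.8, 6.3, 6.1, 5.3, 5.2, 3.8
The 3 values of 6.8 occupy positions 5–7 → each gets rank 5.
Dee has value 6.8 → rank 5.

5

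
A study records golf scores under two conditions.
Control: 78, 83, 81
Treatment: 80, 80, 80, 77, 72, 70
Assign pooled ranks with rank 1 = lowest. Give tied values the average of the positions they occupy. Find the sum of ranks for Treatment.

Sorted (ascending): 70, 72, 77, 78, 80, 80, 80, 81, 83
The 3 values of 80 occupy positions 5–7 → average rank 6.
Treatment values → pooled ranks: 80→6, 80→6, 80→6, 77→3, 72→2, 70→1
Rank sum = 6 + 6 + 6 + 3 + 2 + 1 = 24

24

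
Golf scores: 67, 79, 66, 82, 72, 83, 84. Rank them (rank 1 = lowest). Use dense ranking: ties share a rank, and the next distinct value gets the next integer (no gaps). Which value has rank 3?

Sorted (ascending): 66, 67, 72, 79, 82, 83, 84
No ties — each value takes its position as its rank.
Rank 3 → value 72.

72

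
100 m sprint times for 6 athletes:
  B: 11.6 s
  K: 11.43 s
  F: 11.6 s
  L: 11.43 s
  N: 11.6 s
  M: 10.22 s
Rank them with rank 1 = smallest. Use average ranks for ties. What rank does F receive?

5

Sorted (ascending): 10.22, 11.43, 11.43, 11.6, 11.6, 11.6
The 2 values of 11.43 occupy positions 2–3 → average rank (2+3)/2 = 2.5.
The 3 values of 11.6 occupy positions 4–6 → average rank 5.
F has value 11.6 s → rank 5.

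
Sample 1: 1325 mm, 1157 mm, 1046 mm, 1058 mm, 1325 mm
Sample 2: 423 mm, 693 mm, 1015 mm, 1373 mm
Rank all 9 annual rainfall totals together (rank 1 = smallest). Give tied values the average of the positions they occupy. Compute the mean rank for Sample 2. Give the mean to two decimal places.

3.75

Sorted (ascending): 423, 693, 1015, 1046, 1058, 1157, 1325, 1325, 1373
The 2 values of 1325 occupy positions 7–8 → average rank (7+8)/2 = 7.5.
Sample 2 values → pooled ranks: 423→1, 693→2, 1015→3, 1373→9
Mean rank = (1 + 2 + 3 + 9) / 4 = 3.75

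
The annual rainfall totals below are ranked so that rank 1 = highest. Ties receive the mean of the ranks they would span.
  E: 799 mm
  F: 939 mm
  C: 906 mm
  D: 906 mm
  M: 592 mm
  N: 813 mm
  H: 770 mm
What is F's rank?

Sorted (descending): 939, 906, 906, 813, 799, 770, 592
The 2 values of 906 occupy positions 2–3 → average rank (2+3)/2 = 2.5.
F has value 939 mm → rank 1.

1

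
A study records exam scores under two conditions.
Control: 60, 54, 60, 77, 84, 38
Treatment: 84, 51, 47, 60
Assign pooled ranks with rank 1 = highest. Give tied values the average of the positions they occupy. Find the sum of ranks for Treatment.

Sorted (descending): 84, 84, 77, 60, 60, 60, 54, 51, 47, 38
The 2 values of 84 occupy positions 1–2 → average rank (1+2)/2 = 1.5.
The 3 values of 60 occupy positions 4–6 → average rank 5.
Treatment values → pooled ranks: 84→1.5, 51→8, 47→9, 60→5
Rank sum = 1.5 + 8 + 9 + 5 = 23.5

23.5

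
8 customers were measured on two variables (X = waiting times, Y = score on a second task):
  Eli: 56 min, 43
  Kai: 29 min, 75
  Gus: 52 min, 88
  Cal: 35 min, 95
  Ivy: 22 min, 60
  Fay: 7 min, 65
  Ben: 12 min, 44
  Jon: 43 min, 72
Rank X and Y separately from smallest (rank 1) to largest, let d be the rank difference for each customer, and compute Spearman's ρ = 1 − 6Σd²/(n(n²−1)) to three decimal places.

0.143

Ranks of variable 1: 8, 4, 7, 5, 3, 1, 2, 6
Ranks of variable 2: 1, 6, 7, 8, 3, 4, 2, 5
d = r₁ − r₂: 7, -2, 0, -3, 0, -3, 0, 1
d²: 49, 4, 0, 9, 0, 9, 0, 1; Σd² = 72
ρ = 1 − 6·72/(8·63) = 1 − 432/504 = 0.143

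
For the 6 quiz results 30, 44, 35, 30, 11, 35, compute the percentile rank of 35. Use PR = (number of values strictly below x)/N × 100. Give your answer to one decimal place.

N = 6.
Strictly below 35: 3. Equal to 35: 2.
PR = 3/6 × 100 = 50.0

50.0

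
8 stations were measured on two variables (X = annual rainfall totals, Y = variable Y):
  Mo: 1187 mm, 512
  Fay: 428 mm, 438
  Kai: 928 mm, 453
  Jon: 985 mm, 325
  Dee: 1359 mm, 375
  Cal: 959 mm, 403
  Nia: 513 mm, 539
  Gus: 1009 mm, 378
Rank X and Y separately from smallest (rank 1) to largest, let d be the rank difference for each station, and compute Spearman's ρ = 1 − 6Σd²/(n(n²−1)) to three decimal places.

-0.452

Ranks of variable 1: 7, 1, 3, 5, 8, 4, 2, 6
Ranks of variable 2: 7, 5, 6, 1, 2, 4, 8, 3
d = r₁ − r₂: 0, -4, -3, 4, 6, 0, -6, 3
d²: 0, 16, 9, 16, 36, 0, 36, 9; Σd² = 122
ρ = 1 − 6·122/(8·63) = 1 − 732/504 = -0.452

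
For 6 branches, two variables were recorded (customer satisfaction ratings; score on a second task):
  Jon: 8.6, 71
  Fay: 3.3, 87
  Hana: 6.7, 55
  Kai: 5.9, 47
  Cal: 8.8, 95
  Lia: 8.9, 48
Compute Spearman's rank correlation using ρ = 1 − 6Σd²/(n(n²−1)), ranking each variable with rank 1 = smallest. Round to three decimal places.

0.029

Ranks of variable 1: 4, 1, 3, 2, 5, 6
Ranks of variable 2: 4, 5, 3, 1, 6, 2
d = r₁ − r₂: 0, -4, 0, 1, -1, 4
d²: 0, 16, 0, 1, 1, 16; Σd² = 34
ρ = 1 − 6·34/(6·35) = 1 − 204/210 = 0.029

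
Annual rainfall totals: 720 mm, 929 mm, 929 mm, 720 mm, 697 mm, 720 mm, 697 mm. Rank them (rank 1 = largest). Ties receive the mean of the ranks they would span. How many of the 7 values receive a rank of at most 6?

Sorted (descending): 929, 929, 720, 720, 720, 697, 697
The 2 values of 929 occupy positions 1–2 → average rank (1+2)/2 = 1.5.
The 3 values of 720 occupy positions 3–5 → average rank 4.
The 2 values of 697 occupy positions 6–7 → average rank (6+7)/2 = 6.5.
Ranks ≤ 6: {1.5, 1.5, 4, 4, 4} → 5 values.

5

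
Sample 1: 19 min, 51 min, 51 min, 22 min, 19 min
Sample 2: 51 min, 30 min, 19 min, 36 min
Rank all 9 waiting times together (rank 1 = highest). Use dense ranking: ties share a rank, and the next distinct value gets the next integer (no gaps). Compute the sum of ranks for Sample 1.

Sorted (descending): 51, 51, 51, 36, 30, 22, 19, 19, 19
The 3 values of 51 share dense rank 1.
The 3 values of 19 share dense rank 5.
Remaining distinct values take the next consecutive integers.
Sample 1 values → pooled ranks: 19→5, 51→1, 51→1, 22→4, 19→5
Rank sum = 5 + 1 + 1 + 4 + 5 = 16

16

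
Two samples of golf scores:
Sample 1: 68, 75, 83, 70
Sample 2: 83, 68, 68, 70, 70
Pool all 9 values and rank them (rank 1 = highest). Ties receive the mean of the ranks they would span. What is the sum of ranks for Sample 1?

17.5

Sorted (descending): 83, 83, 75, 70, 70, 70, 68, 68, 68
The 2 values of 83 occupy positions 1–2 → average rank (1+2)/2 = 1.5.
The 3 values of 70 occupy positions 4–6 → average rank 5.
The 3 values of 68 occupy positions 7–9 → average rank 8.
Sample 1 values → pooled ranks: 68→8, 75→3, 83→1.5, 70→5
Rank sum = 8 + 3 + 1.5 + 5 = 17.5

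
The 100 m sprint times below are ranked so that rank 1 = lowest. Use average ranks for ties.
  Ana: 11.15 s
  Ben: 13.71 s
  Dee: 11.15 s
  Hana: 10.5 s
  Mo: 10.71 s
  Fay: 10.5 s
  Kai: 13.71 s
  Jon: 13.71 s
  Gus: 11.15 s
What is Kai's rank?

Sorted (ascending): 10.5, 10.5, 10.71, 11.15, 11.15, 11.15, 13.71, 13.71, 13.71
The 2 values of 10.5 occupy positions 1–2 → average rank (1+2)/2 = 1.5.
The 3 values of 11.15 occupy positions 4–6 → average rank 5.
The 3 values of 13.71 occupy positions 7–9 → average rank 8.
Kai has value 13.71 s → rank 8.

8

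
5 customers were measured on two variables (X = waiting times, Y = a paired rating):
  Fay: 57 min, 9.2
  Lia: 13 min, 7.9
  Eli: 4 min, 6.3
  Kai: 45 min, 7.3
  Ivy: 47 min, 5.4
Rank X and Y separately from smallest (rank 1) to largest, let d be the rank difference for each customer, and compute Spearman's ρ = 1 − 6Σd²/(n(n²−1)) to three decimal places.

Ranks of variable 1: 5, 2, 1, 3, 4
Ranks of variable 2: 5, 4, 2, 3, 1
d = r₁ − r₂: 0, -2, -1, 0, 3
d²: 0, 4, 1, 0, 9; Σd² = 14
ρ = 1 − 6·14/(5·24) = 1 − 84/120 = 0.300

0.300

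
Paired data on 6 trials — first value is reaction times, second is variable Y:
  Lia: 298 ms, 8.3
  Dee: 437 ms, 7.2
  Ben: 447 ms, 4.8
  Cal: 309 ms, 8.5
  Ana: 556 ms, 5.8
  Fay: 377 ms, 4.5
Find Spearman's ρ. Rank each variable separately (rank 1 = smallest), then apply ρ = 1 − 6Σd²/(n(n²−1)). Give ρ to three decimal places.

-0.543

Ranks of variable 1: 1, 4, 5, 2, 6, 3
Ranks of variable 2: 5, 4, 2, 6, 3, 1
d = r₁ − r₂: -4, 0, 3, -4, 3, 2
d²: 16, 0, 9, 16, 9, 4; Σd² = 54
ρ = 1 − 6·54/(6·35) = 1 − 324/210 = -0.543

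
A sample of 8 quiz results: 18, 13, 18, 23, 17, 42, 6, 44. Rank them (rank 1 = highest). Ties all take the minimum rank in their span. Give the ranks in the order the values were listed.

Sorted (descending): 44, 42, 23, 18, 18, 17, 13, 6
The 2 values of 18 occupy positions 4–5 → each gets rank 4.

4, 7, 4, 3, 6, 2, 8, 1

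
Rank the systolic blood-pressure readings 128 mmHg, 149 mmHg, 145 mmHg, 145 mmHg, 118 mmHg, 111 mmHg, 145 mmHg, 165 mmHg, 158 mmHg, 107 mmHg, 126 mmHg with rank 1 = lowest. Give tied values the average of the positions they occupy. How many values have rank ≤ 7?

Sorted (ascending): 107, 111, 118, 126, 128, 145, 145, 145, 149, 158, 165
The 3 values of 145 occupy positions 6–8 → average rank 7.
Ranks ≤ 7: {1, 2, 3, 4, 5, 7, 7, 7} → 8 values.

8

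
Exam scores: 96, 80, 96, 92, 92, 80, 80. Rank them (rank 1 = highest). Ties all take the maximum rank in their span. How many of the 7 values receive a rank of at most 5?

Sorted (descending): 96, 96, 92, 92, 80, 80, 80
The 2 values of 96 occupy positions 1–2 → each gets rank 2.
The 2 values of 92 occupy positions 3–4 → each gets rank 4.
The 3 values of 80 occupy positions 5–7 → each gets rank 7.
Ranks ≤ 5: {2, 2, 4, 4} → 4 values.

4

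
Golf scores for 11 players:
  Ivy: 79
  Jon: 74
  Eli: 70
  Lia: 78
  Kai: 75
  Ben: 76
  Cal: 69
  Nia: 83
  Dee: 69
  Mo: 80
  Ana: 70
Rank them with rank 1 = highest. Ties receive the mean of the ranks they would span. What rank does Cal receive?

10.5

Sorted (descending): 83, 80, 79, 78, 76, 75, 74, 70, 70, 69, 69
The 2 values of 70 occupy positions 8–9 → average rank (8+9)/2 = 8.5.
The 2 values of 69 occupy positions 10–11 → average rank (10+11)/2 = 10.5.
Cal has value 69 → rank 10.5.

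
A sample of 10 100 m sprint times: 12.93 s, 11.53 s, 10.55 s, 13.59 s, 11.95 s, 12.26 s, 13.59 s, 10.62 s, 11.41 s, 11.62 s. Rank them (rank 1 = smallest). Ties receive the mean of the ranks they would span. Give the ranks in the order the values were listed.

8, 4, 1, 9.5, 6, 7, 9.5, 2, 3, 5

Sorted (ascending): 10.55, 10.62, 11.41, 11.53, 11.62, 11.95, 12.26, 12.93, 13.59, 13.59
The 2 values of 13.59 occupy positions 9–10 → average rank (9+10)/2 = 9.5.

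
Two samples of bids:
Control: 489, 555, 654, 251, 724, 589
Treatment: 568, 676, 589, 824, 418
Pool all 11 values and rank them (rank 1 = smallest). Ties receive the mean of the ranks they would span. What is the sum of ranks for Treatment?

Sorted (ascending): 251, 418, 489, 555, 568, 589, 589, 654, 676, 724, 824
The 2 values of 589 occupy positions 6–7 → average rank (6+7)/2 = 6.5.
Treatment values → pooled ranks: 568→5, 676→9, 589→6.5, 824→11, 418→2
Rank sum = 5 + 9 + 6.5 + 11 + 2 = 33.5

33.5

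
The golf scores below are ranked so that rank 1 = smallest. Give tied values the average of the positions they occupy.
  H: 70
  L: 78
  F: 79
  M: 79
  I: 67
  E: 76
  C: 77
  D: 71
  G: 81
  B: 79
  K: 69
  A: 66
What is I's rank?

2

Sorted (ascending): 66, 67, 69, 70, 71, 76, 77, 78, 79, 79, 79, 81
The 3 values of 79 occupy positions 9–11 → average rank 10.
I has value 67 → rank 2.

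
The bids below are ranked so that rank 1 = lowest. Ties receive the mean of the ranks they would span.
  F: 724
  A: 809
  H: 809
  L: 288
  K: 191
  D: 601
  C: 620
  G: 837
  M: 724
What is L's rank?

2

Sorted (ascending): 191, 288, 601, 620, 724, 724, 809, 809, 837
The 2 values of 724 occupy positions 5–6 → average rank (5+6)/2 = 5.5.
The 2 values of 809 occupy positions 7–8 → average rank (7+8)/2 = 7.5.
L has value 288 → rank 2.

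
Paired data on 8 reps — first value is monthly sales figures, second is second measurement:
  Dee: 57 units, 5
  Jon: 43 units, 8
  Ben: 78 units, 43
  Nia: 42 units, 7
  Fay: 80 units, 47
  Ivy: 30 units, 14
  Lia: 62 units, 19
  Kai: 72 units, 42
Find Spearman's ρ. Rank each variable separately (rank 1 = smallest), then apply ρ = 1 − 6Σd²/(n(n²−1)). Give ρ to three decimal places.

0.786

Ranks of variable 1: 4, 3, 7, 2, 8, 1, 5, 6
Ranks of variable 2: 1, 3, 7, 2, 8, 4, 5, 6
d = r₁ − r₂: 3, 0, 0, 0, 0, -3, 0, 0
d²: 9, 0, 0, 0, 0, 9, 0, 0; Σd² = 18
ρ = 1 − 6·18/(8·63) = 1 − 108/504 = 0.786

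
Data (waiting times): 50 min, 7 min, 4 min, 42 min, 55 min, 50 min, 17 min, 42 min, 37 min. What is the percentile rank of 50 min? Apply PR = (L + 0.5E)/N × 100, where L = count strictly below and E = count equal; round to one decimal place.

77.8

N = 9.
Strictly below 50: 6. Equal to 50: 2.
PR = (6 + 0.5·2)/9 × 100 = 77.8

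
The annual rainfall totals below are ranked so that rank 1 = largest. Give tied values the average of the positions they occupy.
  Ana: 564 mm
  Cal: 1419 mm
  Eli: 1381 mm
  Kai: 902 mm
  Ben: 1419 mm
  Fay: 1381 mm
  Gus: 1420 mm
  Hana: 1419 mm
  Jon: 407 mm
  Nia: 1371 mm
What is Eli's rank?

Sorted (descending): 1420, 1419, 1419, 1419, 1381, 1381, 1371, 902, 564, 407
The 3 values of 1419 occupy positions 2–4 → average rank 3.
The 2 values of 1381 occupy positions 5–6 → average rank (5+6)/2 = 5.5.
Eli has value 1381 mm → rank 5.5.

5.5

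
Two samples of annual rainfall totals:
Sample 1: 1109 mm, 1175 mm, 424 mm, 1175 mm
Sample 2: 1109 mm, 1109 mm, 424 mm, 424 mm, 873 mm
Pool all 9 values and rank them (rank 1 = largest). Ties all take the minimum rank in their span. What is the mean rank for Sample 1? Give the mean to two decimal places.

Sorted (descending): 1175, 1175, 1109, 1109, 1109, 873, 424, 424, 424
The 2 values of 1175 occupy positions 1–2 → each gets rank 1.
The 3 values of 1109 occupy positions 3–5 → each gets rank 3.
The 3 values of 424 occupy positions 7–9 → each gets rank 7.
Sample 1 values → pooled ranks: 1109→3, 1175→1, 424→7, 1175→1
Mean rank = (3 + 1 + 7 + 1) / 4 = 3.00

3.00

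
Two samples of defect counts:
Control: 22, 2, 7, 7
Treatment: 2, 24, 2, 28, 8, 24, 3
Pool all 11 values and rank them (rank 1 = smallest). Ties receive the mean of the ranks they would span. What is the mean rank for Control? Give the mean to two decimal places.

5.25

Sorted (ascending): 2, 2, 2, 3, 7, 7, 8, 22, 24, 24, 28
The 3 values of 2 occupy positions 1–3 → average rank 2.
The 2 values of 7 occupy positions 5–6 → average rank (5+6)/2 = 5.5.
The 2 values of 24 occupy positions 9–10 → average rank (9+10)/2 = 9.5.
Control values → pooled ranks: 22→8, 2→2, 7→5.5, 7→5.5
Mean rank = (8 + 2 + 5.5 + 5.5) / 4 = 5.25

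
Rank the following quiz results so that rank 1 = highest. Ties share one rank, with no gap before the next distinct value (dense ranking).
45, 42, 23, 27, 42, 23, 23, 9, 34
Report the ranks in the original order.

Sorted (descending): 45, 42, 42, 34, 27, 23, 23, 23, 9
The 2 values of 42 share dense rank 2.
The 3 values of 23 share dense rank 5.
Remaining distinct values take the next consecutive integers.

1, 2, 5, 4, 2, 5, 5, 6, 3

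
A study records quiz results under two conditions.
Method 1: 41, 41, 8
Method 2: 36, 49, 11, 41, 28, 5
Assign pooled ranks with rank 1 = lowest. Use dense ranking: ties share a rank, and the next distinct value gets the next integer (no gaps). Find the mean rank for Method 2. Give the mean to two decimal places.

Sorted (ascending): 5, 8, 11, 28, 36, 41, 41, 41, 49
The 3 values of 41 share dense rank 6.
Remaining distinct values take the next consecutive integers.
Method 2 values → pooled ranks: 36→5, 49→7, 11→3, 41→6, 28→4, 5→1
Mean rank = (5 + 7 + 3 + 6 + 4 + 1) / 6 = 4.33

4.33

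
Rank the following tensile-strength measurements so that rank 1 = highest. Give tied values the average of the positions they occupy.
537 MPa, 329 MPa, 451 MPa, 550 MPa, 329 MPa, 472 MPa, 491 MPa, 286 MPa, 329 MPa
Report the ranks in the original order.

2, 7, 5, 1, 7, 4, 3, 9, 7

Sorted (descending): 550, 537, 491, 472, 451, 329, 329, 329, 286
The 3 values of 329 occupy positions 6–8 → average rank 7.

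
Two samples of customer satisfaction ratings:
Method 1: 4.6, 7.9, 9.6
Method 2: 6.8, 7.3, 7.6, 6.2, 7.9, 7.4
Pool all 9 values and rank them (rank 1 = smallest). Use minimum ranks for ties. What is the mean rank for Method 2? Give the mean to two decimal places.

4.50

Sorted (ascending): 4.6, 6.2, 6.8, 7.3, 7.4, 7.6, 7.9, 7.9, 9.6
The 2 values of 7.9 occupy positions 7–8 → each gets rank 7.
Method 2 values → pooled ranks: 6.8→3, 7.3→4, 7.6→6, 6.2→2, 7.9→7, 7.4→5
Mean rank = (3 + 4 + 6 + 2 + 7 + 5) / 6 = 4.50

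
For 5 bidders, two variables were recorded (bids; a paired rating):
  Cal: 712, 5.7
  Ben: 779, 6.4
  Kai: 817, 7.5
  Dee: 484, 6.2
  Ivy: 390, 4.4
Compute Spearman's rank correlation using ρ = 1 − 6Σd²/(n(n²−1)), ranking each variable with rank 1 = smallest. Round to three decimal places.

0.900

Ranks of variable 1: 3, 4, 5, 2, 1
Ranks of variable 2: 2, 4, 5, 3, 1
d = r₁ − r₂: 1, 0, 0, -1, 0
d²: 1, 0, 0, 1, 0; Σd² = 2
ρ = 1 − 6·2/(5·24) = 1 − 12/120 = 0.900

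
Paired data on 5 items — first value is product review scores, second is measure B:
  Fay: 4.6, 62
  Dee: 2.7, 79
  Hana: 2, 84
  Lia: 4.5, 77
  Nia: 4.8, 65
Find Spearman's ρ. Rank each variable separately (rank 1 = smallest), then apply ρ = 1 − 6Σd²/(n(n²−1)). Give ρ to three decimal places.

-0.900

Ranks of variable 1: 4, 2, 1, 3, 5
Ranks of variable 2: 1, 4, 5, 3, 2
d = r₁ − r₂: 3, -2, -4, 0, 3
d²: 9, 4, 16, 0, 9; Σd² = 38
ρ = 1 − 6·38/(5·24) = 1 − 228/120 = -0.900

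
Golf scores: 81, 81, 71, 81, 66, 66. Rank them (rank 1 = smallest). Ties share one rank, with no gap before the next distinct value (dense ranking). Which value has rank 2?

Sorted (ascending): 66, 66, 71, 81, 81, 81
The 2 values of 66 share dense rank 1.
The 3 values of 81 share dense rank 3.
Remaining distinct values take the next consecutive integers.
Rank 2 → value 71.

71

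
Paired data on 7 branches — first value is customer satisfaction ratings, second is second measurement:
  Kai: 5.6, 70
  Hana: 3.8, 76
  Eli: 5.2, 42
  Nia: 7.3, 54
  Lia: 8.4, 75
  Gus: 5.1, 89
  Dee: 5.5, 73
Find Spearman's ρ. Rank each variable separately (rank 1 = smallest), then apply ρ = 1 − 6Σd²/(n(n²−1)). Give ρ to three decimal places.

-0.393

Ranks of variable 1: 5, 1, 3, 6, 7, 2, 4
Ranks of variable 2: 3, 6, 1, 2, 5, 7, 4
d = r₁ − r₂: 2, -5, 2, 4, 2, -5, 0
d²: 4, 25, 4, 16, 4, 25, 0; Σd² = 78
ρ = 1 − 6·78/(7·48) = 1 − 468/336 = -0.393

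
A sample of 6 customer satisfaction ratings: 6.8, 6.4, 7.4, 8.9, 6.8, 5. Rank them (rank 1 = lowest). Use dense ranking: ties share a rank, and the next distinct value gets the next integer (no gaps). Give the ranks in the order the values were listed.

Sorted (ascending): 5, 6.4, 6.8, 6.8, 7.4, 8.9
The 2 values of 6.8 share dense rank 3.
Remaining distinct values take the next consecutive integers.

3, 2, 4, 5, 3, 1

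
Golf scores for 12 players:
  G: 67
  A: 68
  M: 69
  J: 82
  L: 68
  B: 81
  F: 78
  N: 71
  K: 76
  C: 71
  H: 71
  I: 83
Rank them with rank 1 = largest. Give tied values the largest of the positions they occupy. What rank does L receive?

Sorted (descending): 83, 82, 81, 78, 76, 71, 71, 71, 69, 68, 68, 67
The 3 values of 71 occupy positions 6–8 → each gets rank 8.
The 2 values of 68 occupy positions 10–11 → each gets rank 11.
L has value 68 → rank 11.

11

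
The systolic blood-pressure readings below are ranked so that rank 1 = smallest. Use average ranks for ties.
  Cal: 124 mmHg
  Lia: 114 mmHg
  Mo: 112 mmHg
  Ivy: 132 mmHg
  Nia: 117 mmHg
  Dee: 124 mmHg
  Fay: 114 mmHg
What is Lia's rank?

Sorted (ascending): 112, 114, 114, 117, 124, 124, 132
The 2 values of 114 occupy positions 2–3 → average rank (2+3)/2 = 2.5.
The 2 values of 124 occupy positions 5–6 → average rank (5+6)/2 = 5.5.
Lia has value 114 mmHg → rank 2.5.

2.5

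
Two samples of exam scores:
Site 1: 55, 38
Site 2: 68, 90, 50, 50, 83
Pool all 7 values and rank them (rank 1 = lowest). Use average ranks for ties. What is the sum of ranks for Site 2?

Sorted (ascending): 38, 50, 50, 55, 68, 83, 90
The 2 values of 50 occupy positions 2–3 → average rank (2+3)/2 = 2.5.
Site 2 values → pooled ranks: 68→5, 90→7, 50→2.5, 50→2.5, 83→6
Rank sum = 5 + 7 + 2.5 + 2.5 + 6 = 23

23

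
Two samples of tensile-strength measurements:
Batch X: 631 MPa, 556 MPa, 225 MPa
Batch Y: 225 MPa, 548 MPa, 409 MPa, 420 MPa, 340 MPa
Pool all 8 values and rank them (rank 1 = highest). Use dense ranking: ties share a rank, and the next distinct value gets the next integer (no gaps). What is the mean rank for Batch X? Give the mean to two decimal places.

3.33

Sorted (descending): 631, 556, 548, 420, 409, 340, 225, 225
The 2 values of 225 share dense rank 7.
Remaining distinct values take the next consecutive integers.
Batch X values → pooled ranks: 631→1, 556→2, 225→7
Mean rank = (1 + 2 + 7) / 3 = 3.33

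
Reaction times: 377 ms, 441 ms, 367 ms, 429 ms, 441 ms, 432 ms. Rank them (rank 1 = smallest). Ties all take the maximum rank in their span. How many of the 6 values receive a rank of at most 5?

Sorted (ascending): 367, 377, 429, 432, 441, 441
The 2 values of 441 occupy positions 5–6 → each gets rank 6.
Ranks ≤ 5: {1, 2, 3, 4} → 4 values.

4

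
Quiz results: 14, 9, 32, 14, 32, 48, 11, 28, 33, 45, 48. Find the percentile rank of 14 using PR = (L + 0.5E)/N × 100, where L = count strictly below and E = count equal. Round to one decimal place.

N = 11.
Strictly below 14: 2. Equal to 14: 2.
PR = (2 + 0.5·2)/11 × 100 = 27.3

27.3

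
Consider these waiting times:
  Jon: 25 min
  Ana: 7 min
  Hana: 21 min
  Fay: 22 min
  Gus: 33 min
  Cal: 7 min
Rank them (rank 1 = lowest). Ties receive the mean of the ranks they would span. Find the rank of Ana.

1.5

Sorted (ascending): 7, 7, 21, 22, 25, 33
The 2 values of 7 occupy positions 1–2 → average rank (1+2)/2 = 1.5.
Ana has value 7 min → rank 1.5.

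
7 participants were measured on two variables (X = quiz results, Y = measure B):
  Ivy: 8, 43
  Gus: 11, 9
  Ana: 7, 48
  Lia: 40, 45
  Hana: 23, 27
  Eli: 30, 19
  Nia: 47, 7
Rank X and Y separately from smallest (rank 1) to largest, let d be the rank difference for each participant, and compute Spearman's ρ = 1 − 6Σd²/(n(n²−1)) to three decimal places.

Ranks of variable 1: 2, 3, 1, 6, 4, 5, 7
Ranks of variable 2: 5, 2, 7, 6, 4, 3, 1
d = r₁ − r₂: -3, 1, -6, 0, 0, 2, 6
d²: 9, 1, 36, 0, 0, 4, 36; Σd² = 86
ρ = 1 − 6·86/(7·48) = 1 − 516/336 = -0.536

-0.536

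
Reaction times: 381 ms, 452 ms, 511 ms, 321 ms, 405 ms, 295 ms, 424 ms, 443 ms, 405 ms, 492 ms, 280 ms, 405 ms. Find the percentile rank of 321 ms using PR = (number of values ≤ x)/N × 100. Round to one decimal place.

N = 12.
Strictly below 321: 2. Equal to 321: 1.
PR = 3/12 × 100 = 25.0

25.0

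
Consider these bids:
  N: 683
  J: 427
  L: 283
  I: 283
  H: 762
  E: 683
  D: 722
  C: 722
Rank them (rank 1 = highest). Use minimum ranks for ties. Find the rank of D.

2

Sorted (descending): 762, 722, 722, 683, 683, 427, 283, 283
The 2 values of 722 occupy positions 2–3 → each gets rank 2.
The 2 values of 683 occupy positions 4–5 → each gets rank 4.
The 2 values of 283 occupy positions 7–8 → each gets rank 7.
D has value 722 → rank 2.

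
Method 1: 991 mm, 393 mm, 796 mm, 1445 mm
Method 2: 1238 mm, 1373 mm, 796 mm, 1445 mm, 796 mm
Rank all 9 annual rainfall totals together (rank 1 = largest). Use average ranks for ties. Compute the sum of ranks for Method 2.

22.5

Sorted (descending): 1445, 1445, 1373, 1238, 991, 796, 796, 796, 393
The 2 values of 1445 occupy positions 1–2 → average rank (1+2)/2 = 1.5.
The 3 values of 796 occupy positions 6–8 → average rank 7.
Method 2 values → pooled ranks: 1238→4, 1373→3, 796→7, 1445→1.5, 796→7
Rank sum = 4 + 3 + 7 + 1.5 + 7 = 22.5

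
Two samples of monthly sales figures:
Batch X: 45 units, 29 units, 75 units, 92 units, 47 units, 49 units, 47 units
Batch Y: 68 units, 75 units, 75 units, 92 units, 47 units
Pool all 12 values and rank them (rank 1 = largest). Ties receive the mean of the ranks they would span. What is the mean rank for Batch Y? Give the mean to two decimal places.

4.90

Sorted (descending): 92, 92, 75, 75, 75, 68, 49, 47, 47, 47, 45, 29
The 2 values of 92 occupy positions 1–2 → average rank (1+2)/2 = 1.5.
The 3 values of 75 occupy positions 3–5 → average rank 4.
The 3 values of 47 occupy positions 8–10 → average rank 9.
Batch Y values → pooled ranks: 68→6, 75→4, 75→4, 92→1.5, 47→9
Mean rank = (6 + 4 + 4 + 1.5 + 9) / 5 = 4.90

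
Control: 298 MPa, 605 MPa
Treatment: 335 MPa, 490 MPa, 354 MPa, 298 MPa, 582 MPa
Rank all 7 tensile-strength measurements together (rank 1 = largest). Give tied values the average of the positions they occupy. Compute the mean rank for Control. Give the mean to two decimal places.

3.75

Sorted (descending): 605, 582, 490, 354, 335, 298, 298
The 2 values of 298 occupy positions 6–7 → average rank (6+7)/2 = 6.5.
Control values → pooled ranks: 298→6.5, 605→1
Mean rank = (6.5 + 1) / 2 = 3.75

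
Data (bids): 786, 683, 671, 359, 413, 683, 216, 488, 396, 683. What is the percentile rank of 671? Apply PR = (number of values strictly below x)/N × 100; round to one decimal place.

N = 10.
Strictly below 671: 5. Equal to 671: 1.
PR = 5/10 × 100 = 50.0

50.0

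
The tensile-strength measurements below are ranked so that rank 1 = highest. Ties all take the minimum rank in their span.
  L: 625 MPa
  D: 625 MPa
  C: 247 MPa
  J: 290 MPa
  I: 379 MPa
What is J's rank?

Sorted (descending): 625, 625, 379, 290, 247
The 2 values of 625 occupy positions 1–2 → each gets rank 1.
J has value 290 MPa → rank 4.

4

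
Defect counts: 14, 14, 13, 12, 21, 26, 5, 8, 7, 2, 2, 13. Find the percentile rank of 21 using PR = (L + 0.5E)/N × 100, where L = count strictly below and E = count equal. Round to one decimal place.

87.5

N = 12.
Strictly below 21: 10. Equal to 21: 1.
PR = (10 + 0.5·1)/12 × 100 = 87.5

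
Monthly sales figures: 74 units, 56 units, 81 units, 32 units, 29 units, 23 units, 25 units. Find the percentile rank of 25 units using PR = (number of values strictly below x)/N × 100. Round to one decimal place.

14.3

N = 7.
Strictly below 25: 1. Equal to 25: 1.
PR = 1/7 × 100 = 14.3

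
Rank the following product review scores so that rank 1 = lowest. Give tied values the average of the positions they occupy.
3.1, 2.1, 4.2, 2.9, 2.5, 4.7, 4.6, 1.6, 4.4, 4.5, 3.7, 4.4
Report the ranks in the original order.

Sorted (ascending): 1.6, 2.1, 2.5, 2.9, 3.1, 3.7, 4.2, 4.4, 4.4, 4.5, 4.6, 4.7
The 2 values of 4.4 occupy positions 8–9 → average rank (8+9)/2 = 8.5.

5, 2, 7, 4, 3, 12, 11, 1, 8.5, 10, 6, 8.5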